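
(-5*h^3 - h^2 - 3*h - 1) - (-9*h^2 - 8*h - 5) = -5*h^3 + 8*h^2 + 5*h + 4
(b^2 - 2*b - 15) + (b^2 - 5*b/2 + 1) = 2*b^2 - 9*b/2 - 14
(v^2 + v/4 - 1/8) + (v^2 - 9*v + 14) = 2*v^2 - 35*v/4 + 111/8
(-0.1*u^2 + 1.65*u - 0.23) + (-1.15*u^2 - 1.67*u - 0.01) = -1.25*u^2 - 0.02*u - 0.24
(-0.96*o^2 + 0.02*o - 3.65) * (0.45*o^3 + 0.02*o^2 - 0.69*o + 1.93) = -0.432*o^5 - 0.0102*o^4 - 0.9797*o^3 - 1.9396*o^2 + 2.5571*o - 7.0445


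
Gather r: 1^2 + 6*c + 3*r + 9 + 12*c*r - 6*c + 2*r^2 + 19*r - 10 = 2*r^2 + r*(12*c + 22)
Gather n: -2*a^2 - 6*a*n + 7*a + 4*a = -2*a^2 - 6*a*n + 11*a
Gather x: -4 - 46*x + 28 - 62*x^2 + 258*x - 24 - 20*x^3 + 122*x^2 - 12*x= -20*x^3 + 60*x^2 + 200*x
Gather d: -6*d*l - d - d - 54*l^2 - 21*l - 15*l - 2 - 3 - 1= d*(-6*l - 2) - 54*l^2 - 36*l - 6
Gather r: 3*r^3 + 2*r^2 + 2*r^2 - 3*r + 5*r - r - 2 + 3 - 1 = 3*r^3 + 4*r^2 + r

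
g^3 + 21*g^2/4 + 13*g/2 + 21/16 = (g + 1/4)*(g + 3/2)*(g + 7/2)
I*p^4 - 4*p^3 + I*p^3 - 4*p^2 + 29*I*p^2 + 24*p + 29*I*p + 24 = (p - 3*I)*(p - I)*(p + 8*I)*(I*p + I)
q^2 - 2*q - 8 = (q - 4)*(q + 2)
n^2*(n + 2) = n^3 + 2*n^2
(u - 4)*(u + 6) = u^2 + 2*u - 24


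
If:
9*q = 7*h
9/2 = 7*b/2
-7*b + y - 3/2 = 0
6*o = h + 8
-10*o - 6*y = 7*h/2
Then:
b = 9/7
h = -458/31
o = -35/31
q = -3206/279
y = 21/2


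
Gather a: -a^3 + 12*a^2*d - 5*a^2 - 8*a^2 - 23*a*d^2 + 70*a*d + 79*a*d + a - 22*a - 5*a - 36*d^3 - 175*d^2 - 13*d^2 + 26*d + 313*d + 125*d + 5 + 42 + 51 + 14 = -a^3 + a^2*(12*d - 13) + a*(-23*d^2 + 149*d - 26) - 36*d^3 - 188*d^2 + 464*d + 112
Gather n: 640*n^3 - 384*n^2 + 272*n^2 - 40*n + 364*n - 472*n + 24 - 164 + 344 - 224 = 640*n^3 - 112*n^2 - 148*n - 20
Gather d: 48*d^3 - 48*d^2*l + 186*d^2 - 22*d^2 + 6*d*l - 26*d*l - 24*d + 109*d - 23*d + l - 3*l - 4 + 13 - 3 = 48*d^3 + d^2*(164 - 48*l) + d*(62 - 20*l) - 2*l + 6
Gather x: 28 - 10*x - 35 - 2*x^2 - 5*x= -2*x^2 - 15*x - 7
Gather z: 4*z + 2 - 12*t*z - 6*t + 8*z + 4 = -6*t + z*(12 - 12*t) + 6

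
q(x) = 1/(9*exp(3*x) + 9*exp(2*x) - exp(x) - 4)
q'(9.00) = 0.00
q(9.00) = 0.00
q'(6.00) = 0.00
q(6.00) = 0.00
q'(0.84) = -0.02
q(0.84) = 0.01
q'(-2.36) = -0.01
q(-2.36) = -0.25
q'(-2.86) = -0.00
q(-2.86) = -0.25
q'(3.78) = -0.00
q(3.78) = 0.00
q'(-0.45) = -7.45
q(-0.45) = 0.74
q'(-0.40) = -3.58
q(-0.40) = 0.48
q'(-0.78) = -2.05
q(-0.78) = -0.59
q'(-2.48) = -0.00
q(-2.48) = -0.25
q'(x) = (-27*exp(3*x) - 18*exp(2*x) + exp(x))/(9*exp(3*x) + 9*exp(2*x) - exp(x) - 4)^2 = (-27*exp(2*x) - 18*exp(x) + 1)*exp(x)/(9*exp(3*x) + 9*exp(2*x) - exp(x) - 4)^2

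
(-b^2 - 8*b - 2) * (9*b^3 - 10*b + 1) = -9*b^5 - 72*b^4 - 8*b^3 + 79*b^2 + 12*b - 2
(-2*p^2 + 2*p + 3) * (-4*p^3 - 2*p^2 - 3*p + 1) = 8*p^5 - 4*p^4 - 10*p^3 - 14*p^2 - 7*p + 3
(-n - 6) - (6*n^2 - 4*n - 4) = -6*n^2 + 3*n - 2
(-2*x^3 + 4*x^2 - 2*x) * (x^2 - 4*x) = -2*x^5 + 12*x^4 - 18*x^3 + 8*x^2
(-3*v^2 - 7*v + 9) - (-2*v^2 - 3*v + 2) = -v^2 - 4*v + 7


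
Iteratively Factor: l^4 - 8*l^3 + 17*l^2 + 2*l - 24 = (l - 3)*(l^3 - 5*l^2 + 2*l + 8) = (l - 4)*(l - 3)*(l^2 - l - 2) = (l - 4)*(l - 3)*(l - 2)*(l + 1)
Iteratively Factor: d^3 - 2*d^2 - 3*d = (d + 1)*(d^2 - 3*d) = d*(d + 1)*(d - 3)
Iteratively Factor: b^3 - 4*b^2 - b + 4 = (b + 1)*(b^2 - 5*b + 4) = (b - 1)*(b + 1)*(b - 4)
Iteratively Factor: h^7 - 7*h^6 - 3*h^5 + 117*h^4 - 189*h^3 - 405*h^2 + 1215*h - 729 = (h - 3)*(h^6 - 4*h^5 - 15*h^4 + 72*h^3 + 27*h^2 - 324*h + 243) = (h - 3)^2*(h^5 - h^4 - 18*h^3 + 18*h^2 + 81*h - 81) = (h - 3)^3*(h^4 + 2*h^3 - 12*h^2 - 18*h + 27) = (h - 3)^3*(h + 3)*(h^3 - h^2 - 9*h + 9) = (h - 3)^4*(h + 3)*(h^2 + 2*h - 3) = (h - 3)^4*(h - 1)*(h + 3)*(h + 3)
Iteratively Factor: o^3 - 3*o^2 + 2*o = (o - 1)*(o^2 - 2*o) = (o - 2)*(o - 1)*(o)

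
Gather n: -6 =-6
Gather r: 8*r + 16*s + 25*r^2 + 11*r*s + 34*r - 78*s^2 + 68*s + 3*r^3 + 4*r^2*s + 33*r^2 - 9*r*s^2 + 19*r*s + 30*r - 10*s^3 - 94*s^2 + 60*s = 3*r^3 + r^2*(4*s + 58) + r*(-9*s^2 + 30*s + 72) - 10*s^3 - 172*s^2 + 144*s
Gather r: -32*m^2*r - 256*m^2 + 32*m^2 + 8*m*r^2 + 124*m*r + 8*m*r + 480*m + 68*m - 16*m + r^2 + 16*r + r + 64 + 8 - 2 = -224*m^2 + 532*m + r^2*(8*m + 1) + r*(-32*m^2 + 132*m + 17) + 70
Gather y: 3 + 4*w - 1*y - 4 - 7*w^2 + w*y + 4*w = -7*w^2 + 8*w + y*(w - 1) - 1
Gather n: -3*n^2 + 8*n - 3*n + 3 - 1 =-3*n^2 + 5*n + 2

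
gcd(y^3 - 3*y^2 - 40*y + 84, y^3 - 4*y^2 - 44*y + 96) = y^2 + 4*y - 12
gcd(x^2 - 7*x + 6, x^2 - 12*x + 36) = x - 6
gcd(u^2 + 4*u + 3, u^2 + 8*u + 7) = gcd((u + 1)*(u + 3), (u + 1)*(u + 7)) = u + 1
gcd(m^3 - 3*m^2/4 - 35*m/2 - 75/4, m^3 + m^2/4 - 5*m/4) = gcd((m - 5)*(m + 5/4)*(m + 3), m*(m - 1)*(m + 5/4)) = m + 5/4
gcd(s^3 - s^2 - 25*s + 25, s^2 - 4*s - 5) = s - 5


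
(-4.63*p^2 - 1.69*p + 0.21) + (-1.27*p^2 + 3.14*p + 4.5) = -5.9*p^2 + 1.45*p + 4.71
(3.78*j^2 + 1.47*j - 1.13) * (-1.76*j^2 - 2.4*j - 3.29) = -6.6528*j^4 - 11.6592*j^3 - 13.9754*j^2 - 2.1243*j + 3.7177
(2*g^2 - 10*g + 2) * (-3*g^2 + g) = -6*g^4 + 32*g^3 - 16*g^2 + 2*g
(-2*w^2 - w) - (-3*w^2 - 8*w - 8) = w^2 + 7*w + 8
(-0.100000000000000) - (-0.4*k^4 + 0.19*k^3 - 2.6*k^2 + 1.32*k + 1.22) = 0.4*k^4 - 0.19*k^3 + 2.6*k^2 - 1.32*k - 1.32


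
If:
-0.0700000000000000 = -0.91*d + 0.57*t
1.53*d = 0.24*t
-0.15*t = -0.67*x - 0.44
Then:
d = -0.03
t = -0.16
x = -0.69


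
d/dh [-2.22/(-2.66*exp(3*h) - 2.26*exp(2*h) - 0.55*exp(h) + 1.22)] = (-17.7156*exp(2*h) - 10.0344*exp(h) - 1.221)*exp(h)/(2.66*exp(3*h) + 2.26*exp(2*h) + 0.55*exp(h) - 1.22)^2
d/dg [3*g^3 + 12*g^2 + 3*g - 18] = 9*g^2 + 24*g + 3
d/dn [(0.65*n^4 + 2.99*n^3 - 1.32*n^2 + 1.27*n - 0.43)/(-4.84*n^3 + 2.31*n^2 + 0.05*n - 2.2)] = (-3.146*n^6 + 3.003*n^5 + 0.615600000000001*n^4 + 6.8726*n^3 - 28.9773*n^2 + 7.7946*n - 2.7725)/(23.4256*n^6 - 22.3608*n^5 + 4.8521*n^4 + 21.527*n^3 - 10.1615*n^2 - 0.22*n + 4.84)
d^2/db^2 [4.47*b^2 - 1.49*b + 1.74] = 8.94000000000000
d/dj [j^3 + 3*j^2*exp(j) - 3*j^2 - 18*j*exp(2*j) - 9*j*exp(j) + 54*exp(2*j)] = 3*j^2*exp(j) + 3*j^2 - 36*j*exp(2*j) - 3*j*exp(j) - 6*j + 90*exp(2*j) - 9*exp(j)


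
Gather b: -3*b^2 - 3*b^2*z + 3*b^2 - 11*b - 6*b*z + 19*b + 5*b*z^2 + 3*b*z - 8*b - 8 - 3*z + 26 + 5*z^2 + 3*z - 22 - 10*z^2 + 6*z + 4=-3*b^2*z + b*(5*z^2 - 3*z) - 5*z^2 + 6*z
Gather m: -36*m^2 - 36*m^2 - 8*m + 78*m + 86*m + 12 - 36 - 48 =-72*m^2 + 156*m - 72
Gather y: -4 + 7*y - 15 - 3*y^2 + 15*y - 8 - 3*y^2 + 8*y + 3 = -6*y^2 + 30*y - 24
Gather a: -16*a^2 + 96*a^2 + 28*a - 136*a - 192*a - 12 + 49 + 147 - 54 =80*a^2 - 300*a + 130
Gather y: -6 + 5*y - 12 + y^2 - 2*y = y^2 + 3*y - 18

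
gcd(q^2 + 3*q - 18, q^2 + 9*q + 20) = 1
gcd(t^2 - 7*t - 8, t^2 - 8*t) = t - 8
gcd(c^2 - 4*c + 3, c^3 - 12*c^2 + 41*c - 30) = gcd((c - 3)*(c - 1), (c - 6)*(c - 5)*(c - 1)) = c - 1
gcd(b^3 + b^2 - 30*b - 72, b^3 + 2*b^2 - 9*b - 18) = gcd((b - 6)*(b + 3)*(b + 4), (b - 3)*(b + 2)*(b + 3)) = b + 3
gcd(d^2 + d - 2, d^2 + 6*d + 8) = d + 2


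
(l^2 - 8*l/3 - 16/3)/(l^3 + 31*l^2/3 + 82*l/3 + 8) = (3*l^2 - 8*l - 16)/(3*l^3 + 31*l^2 + 82*l + 24)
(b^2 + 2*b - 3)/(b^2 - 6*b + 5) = (b + 3)/(b - 5)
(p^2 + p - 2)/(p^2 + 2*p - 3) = (p + 2)/(p + 3)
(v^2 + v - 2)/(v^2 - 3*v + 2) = (v + 2)/(v - 2)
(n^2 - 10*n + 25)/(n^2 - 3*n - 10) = (n - 5)/(n + 2)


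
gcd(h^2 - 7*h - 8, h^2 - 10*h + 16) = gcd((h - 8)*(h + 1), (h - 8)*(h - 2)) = h - 8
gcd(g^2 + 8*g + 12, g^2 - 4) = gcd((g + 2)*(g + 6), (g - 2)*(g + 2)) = g + 2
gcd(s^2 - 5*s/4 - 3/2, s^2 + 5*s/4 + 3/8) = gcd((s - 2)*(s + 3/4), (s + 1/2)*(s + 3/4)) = s + 3/4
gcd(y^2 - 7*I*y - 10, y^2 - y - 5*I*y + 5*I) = y - 5*I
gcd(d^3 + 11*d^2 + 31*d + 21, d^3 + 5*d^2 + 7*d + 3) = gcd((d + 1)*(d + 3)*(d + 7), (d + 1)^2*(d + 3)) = d^2 + 4*d + 3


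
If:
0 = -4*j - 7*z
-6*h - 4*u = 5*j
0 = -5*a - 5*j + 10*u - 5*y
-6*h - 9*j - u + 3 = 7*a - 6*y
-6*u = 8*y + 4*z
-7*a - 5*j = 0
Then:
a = 33/37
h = 449/370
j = -231/185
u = -48/185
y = -6/37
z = 132/185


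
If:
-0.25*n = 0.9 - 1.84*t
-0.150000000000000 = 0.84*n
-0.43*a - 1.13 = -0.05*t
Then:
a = -2.57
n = -0.18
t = 0.46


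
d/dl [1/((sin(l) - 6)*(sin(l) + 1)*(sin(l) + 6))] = (-3*sin(l)^2 - 2*sin(l) + 36)*cos(l)/((sin(l) - 6)^2*(sin(l) + 1)^2*(sin(l) + 6)^2)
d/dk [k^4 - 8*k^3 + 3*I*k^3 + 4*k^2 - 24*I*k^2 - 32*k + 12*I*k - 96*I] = 4*k^3 + k^2*(-24 + 9*I) + k*(8 - 48*I) - 32 + 12*I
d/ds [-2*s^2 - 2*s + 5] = -4*s - 2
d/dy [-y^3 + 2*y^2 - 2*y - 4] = -3*y^2 + 4*y - 2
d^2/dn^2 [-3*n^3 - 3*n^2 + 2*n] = -18*n - 6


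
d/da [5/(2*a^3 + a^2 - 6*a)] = 10*(-3*a^2 - a + 3)/(a^2*(2*a^2 + a - 6)^2)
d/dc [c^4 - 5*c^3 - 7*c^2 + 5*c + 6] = 4*c^3 - 15*c^2 - 14*c + 5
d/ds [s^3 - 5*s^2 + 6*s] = 3*s^2 - 10*s + 6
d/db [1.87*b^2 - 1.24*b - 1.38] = 3.74*b - 1.24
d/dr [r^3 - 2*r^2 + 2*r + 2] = 3*r^2 - 4*r + 2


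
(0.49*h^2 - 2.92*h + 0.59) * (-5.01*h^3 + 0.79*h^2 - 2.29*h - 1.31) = -2.4549*h^5 + 15.0163*h^4 - 6.3848*h^3 + 6.511*h^2 + 2.4741*h - 0.7729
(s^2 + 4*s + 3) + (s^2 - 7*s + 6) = 2*s^2 - 3*s + 9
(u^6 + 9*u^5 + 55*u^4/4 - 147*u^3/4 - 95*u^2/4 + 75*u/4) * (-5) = -5*u^6 - 45*u^5 - 275*u^4/4 + 735*u^3/4 + 475*u^2/4 - 375*u/4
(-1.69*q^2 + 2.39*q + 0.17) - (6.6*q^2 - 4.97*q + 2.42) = -8.29*q^2 + 7.36*q - 2.25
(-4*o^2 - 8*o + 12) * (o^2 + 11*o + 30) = -4*o^4 - 52*o^3 - 196*o^2 - 108*o + 360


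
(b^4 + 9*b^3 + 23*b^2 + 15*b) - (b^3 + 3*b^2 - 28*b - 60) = b^4 + 8*b^3 + 20*b^2 + 43*b + 60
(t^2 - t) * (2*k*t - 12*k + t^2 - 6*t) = 2*k*t^3 - 14*k*t^2 + 12*k*t + t^4 - 7*t^3 + 6*t^2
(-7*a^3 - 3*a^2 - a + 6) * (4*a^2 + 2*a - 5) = -28*a^5 - 26*a^4 + 25*a^3 + 37*a^2 + 17*a - 30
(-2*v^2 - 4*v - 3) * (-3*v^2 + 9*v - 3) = 6*v^4 - 6*v^3 - 21*v^2 - 15*v + 9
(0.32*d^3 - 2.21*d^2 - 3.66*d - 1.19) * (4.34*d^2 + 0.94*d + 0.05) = 1.3888*d^5 - 9.2906*d^4 - 17.9458*d^3 - 8.7155*d^2 - 1.3016*d - 0.0595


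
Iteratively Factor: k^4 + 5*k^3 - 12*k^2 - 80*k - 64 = (k + 4)*(k^3 + k^2 - 16*k - 16) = (k + 1)*(k + 4)*(k^2 - 16) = (k + 1)*(k + 4)^2*(k - 4)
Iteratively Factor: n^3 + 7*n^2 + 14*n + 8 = (n + 2)*(n^2 + 5*n + 4) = (n + 2)*(n + 4)*(n + 1)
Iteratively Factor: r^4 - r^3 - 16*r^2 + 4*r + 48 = (r + 2)*(r^3 - 3*r^2 - 10*r + 24) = (r + 2)*(r + 3)*(r^2 - 6*r + 8) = (r - 2)*(r + 2)*(r + 3)*(r - 4)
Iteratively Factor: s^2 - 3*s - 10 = (s + 2)*(s - 5)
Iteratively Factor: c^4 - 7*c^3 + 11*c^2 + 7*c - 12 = (c - 3)*(c^3 - 4*c^2 - c + 4) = (c - 4)*(c - 3)*(c^2 - 1) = (c - 4)*(c - 3)*(c - 1)*(c + 1)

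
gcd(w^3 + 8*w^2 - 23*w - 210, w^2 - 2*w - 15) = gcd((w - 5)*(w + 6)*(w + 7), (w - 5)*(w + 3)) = w - 5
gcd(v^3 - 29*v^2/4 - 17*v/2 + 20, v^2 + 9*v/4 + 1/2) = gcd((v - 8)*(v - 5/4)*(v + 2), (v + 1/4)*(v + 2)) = v + 2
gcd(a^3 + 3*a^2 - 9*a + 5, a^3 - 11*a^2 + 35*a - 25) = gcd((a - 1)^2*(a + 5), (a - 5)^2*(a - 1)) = a - 1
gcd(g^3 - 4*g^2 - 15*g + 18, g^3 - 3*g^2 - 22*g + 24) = g^2 - 7*g + 6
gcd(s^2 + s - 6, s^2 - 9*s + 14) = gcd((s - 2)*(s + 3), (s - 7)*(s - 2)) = s - 2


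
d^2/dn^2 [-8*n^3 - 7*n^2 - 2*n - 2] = -48*n - 14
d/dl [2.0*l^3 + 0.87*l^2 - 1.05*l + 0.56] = 6.0*l^2 + 1.74*l - 1.05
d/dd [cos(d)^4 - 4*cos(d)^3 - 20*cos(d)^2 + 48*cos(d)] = 4*(-cos(d)^3 + 3*cos(d)^2 + 10*cos(d) - 12)*sin(d)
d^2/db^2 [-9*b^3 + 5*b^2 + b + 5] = 10 - 54*b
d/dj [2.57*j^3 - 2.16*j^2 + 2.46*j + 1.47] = 7.71*j^2 - 4.32*j + 2.46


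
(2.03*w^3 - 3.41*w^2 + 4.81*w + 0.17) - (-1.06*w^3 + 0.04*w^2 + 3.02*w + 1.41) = 3.09*w^3 - 3.45*w^2 + 1.79*w - 1.24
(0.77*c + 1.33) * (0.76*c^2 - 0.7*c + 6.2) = 0.5852*c^3 + 0.4718*c^2 + 3.843*c + 8.246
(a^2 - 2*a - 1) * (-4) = -4*a^2 + 8*a + 4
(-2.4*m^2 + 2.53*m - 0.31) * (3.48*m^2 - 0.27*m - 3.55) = -8.352*m^4 + 9.4524*m^3 + 6.7581*m^2 - 8.8978*m + 1.1005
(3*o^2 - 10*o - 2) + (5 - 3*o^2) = 3 - 10*o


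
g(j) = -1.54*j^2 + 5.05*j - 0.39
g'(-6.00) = 23.53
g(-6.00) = -86.13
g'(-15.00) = 51.25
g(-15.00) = -422.64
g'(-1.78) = 10.53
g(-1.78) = -14.26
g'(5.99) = -13.40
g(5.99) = -25.40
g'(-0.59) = 6.87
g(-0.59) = -3.91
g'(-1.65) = 10.13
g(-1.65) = -12.92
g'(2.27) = -1.94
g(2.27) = 3.14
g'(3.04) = -4.31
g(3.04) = 0.73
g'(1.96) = -0.99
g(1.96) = 3.59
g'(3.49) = -5.70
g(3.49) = -1.52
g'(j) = 5.05 - 3.08*j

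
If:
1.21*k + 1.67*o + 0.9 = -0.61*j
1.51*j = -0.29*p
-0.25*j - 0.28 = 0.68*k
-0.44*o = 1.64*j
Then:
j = 0.07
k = -0.44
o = -0.25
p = -0.35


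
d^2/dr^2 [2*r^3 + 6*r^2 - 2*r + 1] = 12*r + 12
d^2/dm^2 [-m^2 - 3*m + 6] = -2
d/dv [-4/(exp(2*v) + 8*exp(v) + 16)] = 8*(exp(v) + 4)*exp(v)/(exp(2*v) + 8*exp(v) + 16)^2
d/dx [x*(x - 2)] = 2*x - 2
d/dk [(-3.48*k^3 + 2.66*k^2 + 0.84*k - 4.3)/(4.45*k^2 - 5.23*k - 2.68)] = (-15.486*k^4 + 36.4008*k^3 + 10.3294*k^2 + 24.0124*k - 24.7402)/(19.8025*k^4 - 46.547*k^3 + 3.5009*k^2 + 28.0328*k + 7.1824)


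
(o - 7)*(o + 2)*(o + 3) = o^3 - 2*o^2 - 29*o - 42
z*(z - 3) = z^2 - 3*z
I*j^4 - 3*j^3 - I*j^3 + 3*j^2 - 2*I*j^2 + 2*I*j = j*(j + I)*(j + 2*I)*(I*j - I)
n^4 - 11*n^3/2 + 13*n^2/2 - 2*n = n*(n - 4)*(n - 1)*(n - 1/2)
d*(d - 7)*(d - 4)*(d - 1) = d^4 - 12*d^3 + 39*d^2 - 28*d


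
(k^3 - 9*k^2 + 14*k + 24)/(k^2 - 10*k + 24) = k + 1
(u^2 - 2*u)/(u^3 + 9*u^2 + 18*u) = (u - 2)/(u^2 + 9*u + 18)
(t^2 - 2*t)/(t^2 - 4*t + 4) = t/(t - 2)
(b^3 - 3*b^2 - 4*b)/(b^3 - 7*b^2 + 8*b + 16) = b/(b - 4)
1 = 1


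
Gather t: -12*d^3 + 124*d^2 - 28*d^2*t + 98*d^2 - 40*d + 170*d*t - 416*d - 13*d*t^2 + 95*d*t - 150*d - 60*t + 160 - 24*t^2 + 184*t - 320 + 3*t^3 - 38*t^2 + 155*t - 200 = -12*d^3 + 222*d^2 - 606*d + 3*t^3 + t^2*(-13*d - 62) + t*(-28*d^2 + 265*d + 279) - 360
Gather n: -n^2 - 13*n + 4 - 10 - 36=-n^2 - 13*n - 42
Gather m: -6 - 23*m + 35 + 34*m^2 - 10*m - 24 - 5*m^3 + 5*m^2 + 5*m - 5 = -5*m^3 + 39*m^2 - 28*m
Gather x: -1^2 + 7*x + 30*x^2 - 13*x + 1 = 30*x^2 - 6*x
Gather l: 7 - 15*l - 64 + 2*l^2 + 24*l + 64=2*l^2 + 9*l + 7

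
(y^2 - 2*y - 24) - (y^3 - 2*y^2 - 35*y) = -y^3 + 3*y^2 + 33*y - 24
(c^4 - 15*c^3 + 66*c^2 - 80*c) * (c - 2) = c^5 - 17*c^4 + 96*c^3 - 212*c^2 + 160*c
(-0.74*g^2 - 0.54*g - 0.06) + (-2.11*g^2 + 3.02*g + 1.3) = -2.85*g^2 + 2.48*g + 1.24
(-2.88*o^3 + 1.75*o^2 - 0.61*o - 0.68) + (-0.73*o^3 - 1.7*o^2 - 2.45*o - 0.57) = -3.61*o^3 + 0.05*o^2 - 3.06*o - 1.25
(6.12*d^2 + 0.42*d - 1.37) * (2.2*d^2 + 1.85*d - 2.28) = 13.464*d^4 + 12.246*d^3 - 16.1906*d^2 - 3.4921*d + 3.1236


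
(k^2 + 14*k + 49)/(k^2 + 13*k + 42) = (k + 7)/(k + 6)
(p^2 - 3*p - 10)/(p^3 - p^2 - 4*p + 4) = (p - 5)/(p^2 - 3*p + 2)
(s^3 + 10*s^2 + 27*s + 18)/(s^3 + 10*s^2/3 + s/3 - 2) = 3*(s + 6)/(3*s - 2)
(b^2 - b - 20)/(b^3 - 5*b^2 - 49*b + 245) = (b + 4)/(b^2 - 49)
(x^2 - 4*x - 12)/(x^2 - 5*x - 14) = (x - 6)/(x - 7)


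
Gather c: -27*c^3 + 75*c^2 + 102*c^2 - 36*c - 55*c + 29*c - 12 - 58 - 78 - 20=-27*c^3 + 177*c^2 - 62*c - 168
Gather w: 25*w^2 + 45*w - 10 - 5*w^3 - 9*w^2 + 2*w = -5*w^3 + 16*w^2 + 47*w - 10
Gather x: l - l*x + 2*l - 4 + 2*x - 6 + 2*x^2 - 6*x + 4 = 3*l + 2*x^2 + x*(-l - 4) - 6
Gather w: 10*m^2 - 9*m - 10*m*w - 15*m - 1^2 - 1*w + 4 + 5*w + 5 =10*m^2 - 24*m + w*(4 - 10*m) + 8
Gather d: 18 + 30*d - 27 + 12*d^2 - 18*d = 12*d^2 + 12*d - 9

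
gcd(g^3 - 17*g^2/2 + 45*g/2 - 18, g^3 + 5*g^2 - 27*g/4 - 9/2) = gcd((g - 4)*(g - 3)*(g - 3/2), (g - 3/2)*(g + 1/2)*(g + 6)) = g - 3/2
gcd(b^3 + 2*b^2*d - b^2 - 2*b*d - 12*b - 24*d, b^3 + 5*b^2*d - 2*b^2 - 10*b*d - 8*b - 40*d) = b - 4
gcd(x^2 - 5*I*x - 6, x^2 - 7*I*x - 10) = x - 2*I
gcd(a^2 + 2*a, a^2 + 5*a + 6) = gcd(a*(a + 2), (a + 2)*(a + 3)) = a + 2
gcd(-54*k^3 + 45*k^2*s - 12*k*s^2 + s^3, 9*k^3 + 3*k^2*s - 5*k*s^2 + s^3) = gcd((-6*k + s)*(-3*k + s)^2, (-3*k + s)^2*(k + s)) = 9*k^2 - 6*k*s + s^2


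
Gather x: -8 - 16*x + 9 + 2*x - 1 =-14*x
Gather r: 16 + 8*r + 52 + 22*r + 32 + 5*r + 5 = 35*r + 105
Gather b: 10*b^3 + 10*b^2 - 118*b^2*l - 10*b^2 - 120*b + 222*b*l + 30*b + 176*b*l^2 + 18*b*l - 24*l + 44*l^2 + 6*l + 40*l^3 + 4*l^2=10*b^3 - 118*b^2*l + b*(176*l^2 + 240*l - 90) + 40*l^3 + 48*l^2 - 18*l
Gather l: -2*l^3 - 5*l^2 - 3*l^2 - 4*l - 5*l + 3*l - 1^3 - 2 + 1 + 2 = -2*l^3 - 8*l^2 - 6*l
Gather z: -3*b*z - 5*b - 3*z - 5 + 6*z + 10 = -5*b + z*(3 - 3*b) + 5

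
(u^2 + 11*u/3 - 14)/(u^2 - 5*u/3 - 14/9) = 3*(u + 6)/(3*u + 2)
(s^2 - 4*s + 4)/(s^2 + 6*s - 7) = (s^2 - 4*s + 4)/(s^2 + 6*s - 7)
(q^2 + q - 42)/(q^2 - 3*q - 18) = (q + 7)/(q + 3)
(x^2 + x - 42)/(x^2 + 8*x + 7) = (x - 6)/(x + 1)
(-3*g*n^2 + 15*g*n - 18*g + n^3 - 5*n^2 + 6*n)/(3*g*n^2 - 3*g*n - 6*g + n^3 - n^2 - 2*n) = (-3*g*n + 9*g + n^2 - 3*n)/(3*g*n + 3*g + n^2 + n)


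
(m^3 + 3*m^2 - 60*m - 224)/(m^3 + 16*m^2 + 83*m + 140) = (m - 8)/(m + 5)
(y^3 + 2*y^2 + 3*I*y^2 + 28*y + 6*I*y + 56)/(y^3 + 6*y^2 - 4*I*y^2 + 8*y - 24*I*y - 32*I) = (y + 7*I)/(y + 4)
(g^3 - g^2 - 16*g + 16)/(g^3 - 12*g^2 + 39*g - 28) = (g + 4)/(g - 7)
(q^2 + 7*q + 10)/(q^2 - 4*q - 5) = (q^2 + 7*q + 10)/(q^2 - 4*q - 5)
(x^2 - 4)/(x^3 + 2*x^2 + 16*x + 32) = (x - 2)/(x^2 + 16)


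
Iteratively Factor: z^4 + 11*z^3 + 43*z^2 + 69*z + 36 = (z + 1)*(z^3 + 10*z^2 + 33*z + 36) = (z + 1)*(z + 3)*(z^2 + 7*z + 12) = (z + 1)*(z + 3)*(z + 4)*(z + 3)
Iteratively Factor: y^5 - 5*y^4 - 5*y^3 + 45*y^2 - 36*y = (y)*(y^4 - 5*y^3 - 5*y^2 + 45*y - 36) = y*(y - 4)*(y^3 - y^2 - 9*y + 9) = y*(y - 4)*(y - 3)*(y^2 + 2*y - 3) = y*(y - 4)*(y - 3)*(y - 1)*(y + 3)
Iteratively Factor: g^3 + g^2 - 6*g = (g - 2)*(g^2 + 3*g) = (g - 2)*(g + 3)*(g)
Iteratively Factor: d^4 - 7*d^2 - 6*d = (d)*(d^3 - 7*d - 6) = d*(d + 2)*(d^2 - 2*d - 3) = d*(d - 3)*(d + 2)*(d + 1)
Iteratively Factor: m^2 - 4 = (m + 2)*(m - 2)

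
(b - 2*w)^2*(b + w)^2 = b^4 - 2*b^3*w - 3*b^2*w^2 + 4*b*w^3 + 4*w^4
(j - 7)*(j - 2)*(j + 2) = j^3 - 7*j^2 - 4*j + 28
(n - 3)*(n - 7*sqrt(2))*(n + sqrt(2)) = n^3 - 6*sqrt(2)*n^2 - 3*n^2 - 14*n + 18*sqrt(2)*n + 42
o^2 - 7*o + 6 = (o - 6)*(o - 1)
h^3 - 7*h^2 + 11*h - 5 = (h - 5)*(h - 1)^2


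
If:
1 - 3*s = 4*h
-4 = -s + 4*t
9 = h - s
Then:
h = 4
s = -5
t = -9/4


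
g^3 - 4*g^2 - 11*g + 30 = (g - 5)*(g - 2)*(g + 3)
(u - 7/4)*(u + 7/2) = u^2 + 7*u/4 - 49/8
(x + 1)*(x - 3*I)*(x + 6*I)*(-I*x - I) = -I*x^4 + 3*x^3 - 2*I*x^3 + 6*x^2 - 19*I*x^2 + 3*x - 36*I*x - 18*I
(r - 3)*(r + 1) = r^2 - 2*r - 3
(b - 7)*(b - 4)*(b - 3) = b^3 - 14*b^2 + 61*b - 84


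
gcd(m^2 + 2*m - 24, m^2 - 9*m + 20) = m - 4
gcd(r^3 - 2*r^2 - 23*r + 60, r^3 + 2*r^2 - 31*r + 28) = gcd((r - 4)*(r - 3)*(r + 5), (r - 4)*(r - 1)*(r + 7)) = r - 4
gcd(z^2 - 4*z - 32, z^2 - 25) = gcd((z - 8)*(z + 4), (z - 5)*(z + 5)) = 1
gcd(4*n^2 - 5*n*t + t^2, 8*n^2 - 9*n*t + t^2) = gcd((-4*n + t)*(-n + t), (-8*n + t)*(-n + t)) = -n + t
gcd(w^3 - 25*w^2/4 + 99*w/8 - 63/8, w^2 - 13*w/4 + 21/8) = w^2 - 13*w/4 + 21/8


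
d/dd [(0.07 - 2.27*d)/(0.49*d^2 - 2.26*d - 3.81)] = (1.1123*d^2 - 0.0686*d + 8.8069)/(0.2401*d^4 - 2.2148*d^3 + 1.3738*d^2 + 17.2212*d + 14.5161)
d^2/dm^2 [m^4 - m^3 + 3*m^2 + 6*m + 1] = 12*m^2 - 6*m + 6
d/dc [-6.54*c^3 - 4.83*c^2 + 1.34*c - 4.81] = -19.62*c^2 - 9.66*c + 1.34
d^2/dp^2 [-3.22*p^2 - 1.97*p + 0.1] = -6.44000000000000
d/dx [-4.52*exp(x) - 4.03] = -4.52*exp(x)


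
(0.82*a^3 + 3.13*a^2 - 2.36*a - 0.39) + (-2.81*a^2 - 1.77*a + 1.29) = 0.82*a^3 + 0.32*a^2 - 4.13*a + 0.9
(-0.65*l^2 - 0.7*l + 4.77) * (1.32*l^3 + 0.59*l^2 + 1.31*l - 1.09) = -0.858*l^5 - 1.3075*l^4 + 5.0319*l^3 + 2.6058*l^2 + 7.0117*l - 5.1993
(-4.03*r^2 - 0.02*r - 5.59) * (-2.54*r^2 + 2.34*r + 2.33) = 10.2362*r^4 - 9.3794*r^3 + 4.7619*r^2 - 13.1272*r - 13.0247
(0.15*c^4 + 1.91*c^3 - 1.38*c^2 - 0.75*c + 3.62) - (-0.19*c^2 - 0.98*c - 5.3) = 0.15*c^4 + 1.91*c^3 - 1.19*c^2 + 0.23*c + 8.92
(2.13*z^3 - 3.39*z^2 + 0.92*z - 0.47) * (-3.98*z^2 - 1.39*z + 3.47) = -8.4774*z^5 + 10.5315*z^4 + 8.4416*z^3 - 11.1715*z^2 + 3.8457*z - 1.6309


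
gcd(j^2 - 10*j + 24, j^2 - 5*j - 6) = j - 6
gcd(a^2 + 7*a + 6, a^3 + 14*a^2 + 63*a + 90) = a + 6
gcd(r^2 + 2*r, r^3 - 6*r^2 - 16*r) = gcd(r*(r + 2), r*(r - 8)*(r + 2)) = r^2 + 2*r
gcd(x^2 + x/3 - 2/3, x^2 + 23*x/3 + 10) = 1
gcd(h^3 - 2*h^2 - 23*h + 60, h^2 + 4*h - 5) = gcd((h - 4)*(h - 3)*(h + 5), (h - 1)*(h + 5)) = h + 5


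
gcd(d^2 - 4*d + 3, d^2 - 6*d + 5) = d - 1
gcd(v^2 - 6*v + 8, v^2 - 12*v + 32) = v - 4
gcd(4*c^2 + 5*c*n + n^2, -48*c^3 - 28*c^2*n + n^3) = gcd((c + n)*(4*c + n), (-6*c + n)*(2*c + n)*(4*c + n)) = 4*c + n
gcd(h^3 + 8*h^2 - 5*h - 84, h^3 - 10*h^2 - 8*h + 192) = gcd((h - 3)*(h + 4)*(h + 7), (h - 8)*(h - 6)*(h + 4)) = h + 4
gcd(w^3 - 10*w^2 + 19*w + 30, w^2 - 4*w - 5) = w^2 - 4*w - 5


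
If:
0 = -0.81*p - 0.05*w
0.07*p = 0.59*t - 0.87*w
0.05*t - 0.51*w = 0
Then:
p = 0.00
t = 0.00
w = 0.00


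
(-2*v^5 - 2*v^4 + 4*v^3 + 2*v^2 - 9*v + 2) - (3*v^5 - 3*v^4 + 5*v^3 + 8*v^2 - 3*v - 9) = -5*v^5 + v^4 - v^3 - 6*v^2 - 6*v + 11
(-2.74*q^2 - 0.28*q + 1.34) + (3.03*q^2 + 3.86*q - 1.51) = 0.29*q^2 + 3.58*q - 0.17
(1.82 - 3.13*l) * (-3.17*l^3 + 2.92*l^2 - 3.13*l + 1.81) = 9.9221*l^4 - 14.909*l^3 + 15.1113*l^2 - 11.3619*l + 3.2942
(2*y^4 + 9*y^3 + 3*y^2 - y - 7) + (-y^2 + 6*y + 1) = 2*y^4 + 9*y^3 + 2*y^2 + 5*y - 6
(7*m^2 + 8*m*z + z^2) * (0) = 0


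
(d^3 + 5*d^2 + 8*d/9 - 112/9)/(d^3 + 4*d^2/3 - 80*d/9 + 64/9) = (3*d + 7)/(3*d - 4)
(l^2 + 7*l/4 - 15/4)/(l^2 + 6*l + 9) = (l - 5/4)/(l + 3)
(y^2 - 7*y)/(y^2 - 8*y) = (y - 7)/(y - 8)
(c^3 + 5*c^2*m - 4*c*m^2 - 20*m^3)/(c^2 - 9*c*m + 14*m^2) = (c^2 + 7*c*m + 10*m^2)/(c - 7*m)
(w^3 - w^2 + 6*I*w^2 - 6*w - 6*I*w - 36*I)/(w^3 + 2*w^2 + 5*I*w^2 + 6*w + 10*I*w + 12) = (w - 3)/(w - I)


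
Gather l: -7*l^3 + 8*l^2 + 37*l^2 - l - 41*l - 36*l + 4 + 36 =-7*l^3 + 45*l^2 - 78*l + 40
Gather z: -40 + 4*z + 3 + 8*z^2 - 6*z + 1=8*z^2 - 2*z - 36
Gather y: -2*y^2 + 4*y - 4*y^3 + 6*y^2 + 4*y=-4*y^3 + 4*y^2 + 8*y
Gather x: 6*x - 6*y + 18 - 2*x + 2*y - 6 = 4*x - 4*y + 12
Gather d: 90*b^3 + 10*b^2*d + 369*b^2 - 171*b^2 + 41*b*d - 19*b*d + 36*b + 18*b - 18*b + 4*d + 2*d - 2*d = 90*b^3 + 198*b^2 + 36*b + d*(10*b^2 + 22*b + 4)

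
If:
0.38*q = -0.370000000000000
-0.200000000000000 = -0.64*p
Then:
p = 0.31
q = -0.97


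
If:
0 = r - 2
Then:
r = 2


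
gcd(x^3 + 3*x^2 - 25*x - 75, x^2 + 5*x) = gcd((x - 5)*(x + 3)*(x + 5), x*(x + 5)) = x + 5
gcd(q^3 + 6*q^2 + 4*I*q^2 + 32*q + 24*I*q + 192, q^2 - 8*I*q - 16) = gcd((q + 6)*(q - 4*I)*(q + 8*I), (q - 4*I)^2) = q - 4*I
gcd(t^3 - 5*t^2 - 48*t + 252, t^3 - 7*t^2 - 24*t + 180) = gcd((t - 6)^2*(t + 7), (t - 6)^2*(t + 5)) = t^2 - 12*t + 36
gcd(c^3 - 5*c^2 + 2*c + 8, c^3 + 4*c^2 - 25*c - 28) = c^2 - 3*c - 4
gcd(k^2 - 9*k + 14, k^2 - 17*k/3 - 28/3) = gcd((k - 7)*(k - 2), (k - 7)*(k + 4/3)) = k - 7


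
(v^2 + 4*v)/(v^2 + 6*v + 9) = v*(v + 4)/(v^2 + 6*v + 9)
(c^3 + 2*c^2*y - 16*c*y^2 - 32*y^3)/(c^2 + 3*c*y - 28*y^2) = (c^2 + 6*c*y + 8*y^2)/(c + 7*y)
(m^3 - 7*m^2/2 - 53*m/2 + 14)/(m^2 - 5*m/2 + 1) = (m^2 - 3*m - 28)/(m - 2)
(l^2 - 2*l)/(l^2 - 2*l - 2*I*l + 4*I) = l/(l - 2*I)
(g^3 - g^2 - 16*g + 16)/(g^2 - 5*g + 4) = g + 4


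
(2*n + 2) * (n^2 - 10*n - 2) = 2*n^3 - 18*n^2 - 24*n - 4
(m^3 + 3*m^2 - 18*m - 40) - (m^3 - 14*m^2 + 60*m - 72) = 17*m^2 - 78*m + 32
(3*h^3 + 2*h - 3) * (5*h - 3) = 15*h^4 - 9*h^3 + 10*h^2 - 21*h + 9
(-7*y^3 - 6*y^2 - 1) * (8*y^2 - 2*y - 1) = -56*y^5 - 34*y^4 + 19*y^3 - 2*y^2 + 2*y + 1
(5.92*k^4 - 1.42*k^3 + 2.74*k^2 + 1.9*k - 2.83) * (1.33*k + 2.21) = 7.8736*k^5 + 11.1946*k^4 + 0.506000000000001*k^3 + 8.5824*k^2 + 0.435099999999999*k - 6.2543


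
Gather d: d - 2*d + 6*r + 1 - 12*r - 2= -d - 6*r - 1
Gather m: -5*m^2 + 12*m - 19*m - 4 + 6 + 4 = -5*m^2 - 7*m + 6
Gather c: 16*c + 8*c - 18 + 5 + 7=24*c - 6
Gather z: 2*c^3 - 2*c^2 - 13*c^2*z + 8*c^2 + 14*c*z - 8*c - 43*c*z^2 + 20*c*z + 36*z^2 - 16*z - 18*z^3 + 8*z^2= 2*c^3 + 6*c^2 - 8*c - 18*z^3 + z^2*(44 - 43*c) + z*(-13*c^2 + 34*c - 16)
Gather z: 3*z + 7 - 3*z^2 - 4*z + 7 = -3*z^2 - z + 14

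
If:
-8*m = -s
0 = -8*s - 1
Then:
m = -1/64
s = -1/8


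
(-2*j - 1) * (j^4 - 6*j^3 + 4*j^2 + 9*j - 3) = -2*j^5 + 11*j^4 - 2*j^3 - 22*j^2 - 3*j + 3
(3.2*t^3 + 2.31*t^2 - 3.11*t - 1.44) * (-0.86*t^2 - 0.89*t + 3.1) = -2.752*t^5 - 4.8346*t^4 + 10.5387*t^3 + 11.1673*t^2 - 8.3594*t - 4.464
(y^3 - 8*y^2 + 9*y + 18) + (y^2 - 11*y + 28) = y^3 - 7*y^2 - 2*y + 46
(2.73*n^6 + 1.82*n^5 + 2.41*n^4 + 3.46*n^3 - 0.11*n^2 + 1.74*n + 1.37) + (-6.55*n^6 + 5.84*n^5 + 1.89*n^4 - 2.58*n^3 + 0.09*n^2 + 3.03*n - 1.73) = -3.82*n^6 + 7.66*n^5 + 4.3*n^4 + 0.88*n^3 - 0.02*n^2 + 4.77*n - 0.36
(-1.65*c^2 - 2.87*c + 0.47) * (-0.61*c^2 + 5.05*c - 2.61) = 1.0065*c^4 - 6.5818*c^3 - 10.4737*c^2 + 9.8642*c - 1.2267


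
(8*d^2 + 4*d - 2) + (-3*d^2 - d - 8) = 5*d^2 + 3*d - 10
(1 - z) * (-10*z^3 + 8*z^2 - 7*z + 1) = 10*z^4 - 18*z^3 + 15*z^2 - 8*z + 1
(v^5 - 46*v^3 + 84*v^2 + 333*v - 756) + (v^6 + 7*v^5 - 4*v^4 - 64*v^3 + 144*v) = v^6 + 8*v^5 - 4*v^4 - 110*v^3 + 84*v^2 + 477*v - 756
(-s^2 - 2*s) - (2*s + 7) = -s^2 - 4*s - 7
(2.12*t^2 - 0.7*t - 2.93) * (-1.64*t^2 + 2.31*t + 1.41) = -3.4768*t^4 + 6.0452*t^3 + 6.1774*t^2 - 7.7553*t - 4.1313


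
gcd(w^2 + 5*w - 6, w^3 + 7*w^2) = 1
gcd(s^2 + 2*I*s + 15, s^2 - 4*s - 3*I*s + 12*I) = s - 3*I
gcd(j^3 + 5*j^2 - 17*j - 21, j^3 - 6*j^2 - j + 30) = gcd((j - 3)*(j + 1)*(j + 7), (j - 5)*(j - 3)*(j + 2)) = j - 3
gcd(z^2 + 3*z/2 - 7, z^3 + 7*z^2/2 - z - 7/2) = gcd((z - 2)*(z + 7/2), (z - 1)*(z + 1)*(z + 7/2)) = z + 7/2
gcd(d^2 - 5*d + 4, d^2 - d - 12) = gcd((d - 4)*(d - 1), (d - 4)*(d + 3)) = d - 4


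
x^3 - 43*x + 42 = (x - 6)*(x - 1)*(x + 7)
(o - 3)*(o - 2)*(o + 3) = o^3 - 2*o^2 - 9*o + 18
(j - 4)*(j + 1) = j^2 - 3*j - 4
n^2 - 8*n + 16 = (n - 4)^2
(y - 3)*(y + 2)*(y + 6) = y^3 + 5*y^2 - 12*y - 36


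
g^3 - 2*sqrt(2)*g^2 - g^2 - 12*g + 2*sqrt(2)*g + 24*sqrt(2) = (g - 4)*(g + 3)*(g - 2*sqrt(2))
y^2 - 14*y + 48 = (y - 8)*(y - 6)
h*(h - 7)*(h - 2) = h^3 - 9*h^2 + 14*h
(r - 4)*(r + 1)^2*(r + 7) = r^4 + 5*r^3 - 21*r^2 - 53*r - 28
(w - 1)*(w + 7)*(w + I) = w^3 + 6*w^2 + I*w^2 - 7*w + 6*I*w - 7*I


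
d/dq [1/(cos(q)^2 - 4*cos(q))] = 2*(cos(q) - 2)*sin(q)/((cos(q) - 4)^2*cos(q)^2)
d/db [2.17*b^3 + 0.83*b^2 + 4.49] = b*(6.51*b + 1.66)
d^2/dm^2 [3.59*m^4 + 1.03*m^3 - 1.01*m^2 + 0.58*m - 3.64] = 43.08*m^2 + 6.18*m - 2.02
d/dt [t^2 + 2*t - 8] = 2*t + 2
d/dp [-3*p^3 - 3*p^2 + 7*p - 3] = -9*p^2 - 6*p + 7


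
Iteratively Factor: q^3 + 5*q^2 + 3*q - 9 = (q - 1)*(q^2 + 6*q + 9) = (q - 1)*(q + 3)*(q + 3)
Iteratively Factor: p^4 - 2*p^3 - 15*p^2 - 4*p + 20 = (p + 2)*(p^3 - 4*p^2 - 7*p + 10) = (p - 5)*(p + 2)*(p^2 + p - 2) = (p - 5)*(p + 2)^2*(p - 1)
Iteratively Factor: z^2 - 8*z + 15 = (z - 5)*(z - 3)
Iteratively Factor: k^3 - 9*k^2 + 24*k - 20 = (k - 2)*(k^2 - 7*k + 10) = (k - 5)*(k - 2)*(k - 2)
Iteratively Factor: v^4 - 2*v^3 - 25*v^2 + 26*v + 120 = (v + 2)*(v^3 - 4*v^2 - 17*v + 60) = (v + 2)*(v + 4)*(v^2 - 8*v + 15) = (v - 3)*(v + 2)*(v + 4)*(v - 5)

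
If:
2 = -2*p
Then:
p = -1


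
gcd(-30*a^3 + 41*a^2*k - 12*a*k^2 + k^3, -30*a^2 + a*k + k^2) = 5*a - k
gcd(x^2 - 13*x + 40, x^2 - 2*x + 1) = 1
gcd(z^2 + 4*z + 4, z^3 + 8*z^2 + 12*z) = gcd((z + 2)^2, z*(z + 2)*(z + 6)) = z + 2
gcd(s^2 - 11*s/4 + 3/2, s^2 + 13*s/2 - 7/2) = 1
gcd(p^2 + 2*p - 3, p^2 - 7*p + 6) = p - 1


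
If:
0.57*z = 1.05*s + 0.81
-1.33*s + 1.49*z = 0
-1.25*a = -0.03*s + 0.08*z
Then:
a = 0.05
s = -1.50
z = -1.34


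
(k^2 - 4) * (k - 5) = k^3 - 5*k^2 - 4*k + 20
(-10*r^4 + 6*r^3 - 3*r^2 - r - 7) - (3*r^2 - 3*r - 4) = -10*r^4 + 6*r^3 - 6*r^2 + 2*r - 3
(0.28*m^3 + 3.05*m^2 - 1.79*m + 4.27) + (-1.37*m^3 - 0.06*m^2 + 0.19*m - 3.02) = -1.09*m^3 + 2.99*m^2 - 1.6*m + 1.25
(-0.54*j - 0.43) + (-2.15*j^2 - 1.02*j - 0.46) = -2.15*j^2 - 1.56*j - 0.89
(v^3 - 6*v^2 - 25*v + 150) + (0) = v^3 - 6*v^2 - 25*v + 150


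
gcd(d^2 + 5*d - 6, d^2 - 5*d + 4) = d - 1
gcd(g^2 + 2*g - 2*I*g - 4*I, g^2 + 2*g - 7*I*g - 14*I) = g + 2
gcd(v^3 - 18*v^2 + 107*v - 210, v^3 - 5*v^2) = v - 5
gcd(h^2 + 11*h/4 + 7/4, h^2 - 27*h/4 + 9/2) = 1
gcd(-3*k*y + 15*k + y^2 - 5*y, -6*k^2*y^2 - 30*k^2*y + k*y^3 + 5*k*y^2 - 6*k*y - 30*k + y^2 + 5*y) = 1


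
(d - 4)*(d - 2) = d^2 - 6*d + 8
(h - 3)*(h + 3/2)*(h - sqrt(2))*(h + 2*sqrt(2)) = h^4 - 3*h^3/2 + sqrt(2)*h^3 - 17*h^2/2 - 3*sqrt(2)*h^2/2 - 9*sqrt(2)*h/2 + 6*h + 18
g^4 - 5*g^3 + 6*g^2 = g^2*(g - 3)*(g - 2)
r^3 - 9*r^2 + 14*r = r*(r - 7)*(r - 2)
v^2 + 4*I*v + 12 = (v - 2*I)*(v + 6*I)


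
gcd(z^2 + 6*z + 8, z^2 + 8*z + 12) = z + 2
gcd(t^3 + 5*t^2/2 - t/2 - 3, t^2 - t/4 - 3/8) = 1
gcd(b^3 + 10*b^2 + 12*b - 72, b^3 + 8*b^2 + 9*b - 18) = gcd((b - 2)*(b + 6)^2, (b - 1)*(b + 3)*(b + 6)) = b + 6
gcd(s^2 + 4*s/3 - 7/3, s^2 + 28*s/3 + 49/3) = s + 7/3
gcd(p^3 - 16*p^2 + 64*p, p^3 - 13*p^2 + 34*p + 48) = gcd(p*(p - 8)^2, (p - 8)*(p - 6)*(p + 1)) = p - 8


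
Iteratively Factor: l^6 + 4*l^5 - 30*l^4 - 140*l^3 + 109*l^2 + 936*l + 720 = (l + 4)*(l^5 - 30*l^3 - 20*l^2 + 189*l + 180) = (l + 4)^2*(l^4 - 4*l^3 - 14*l^2 + 36*l + 45) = (l + 1)*(l + 4)^2*(l^3 - 5*l^2 - 9*l + 45) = (l - 5)*(l + 1)*(l + 4)^2*(l^2 - 9) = (l - 5)*(l + 1)*(l + 3)*(l + 4)^2*(l - 3)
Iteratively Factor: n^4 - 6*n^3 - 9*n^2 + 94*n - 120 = (n - 3)*(n^3 - 3*n^2 - 18*n + 40) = (n - 5)*(n - 3)*(n^2 + 2*n - 8) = (n - 5)*(n - 3)*(n - 2)*(n + 4)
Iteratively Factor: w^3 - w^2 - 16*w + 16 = (w - 4)*(w^2 + 3*w - 4) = (w - 4)*(w - 1)*(w + 4)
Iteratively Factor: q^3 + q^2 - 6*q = (q - 2)*(q^2 + 3*q) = (q - 2)*(q + 3)*(q)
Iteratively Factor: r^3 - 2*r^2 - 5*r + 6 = (r - 3)*(r^2 + r - 2) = (r - 3)*(r - 1)*(r + 2)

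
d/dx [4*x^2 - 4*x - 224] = 8*x - 4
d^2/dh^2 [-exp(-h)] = -exp(-h)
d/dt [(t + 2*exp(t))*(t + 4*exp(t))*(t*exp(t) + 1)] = (t + 1)*(t + 2*exp(t))*(t + 4*exp(t))*exp(t) + (t + 2*exp(t))*(t*exp(t) + 1)*(4*exp(t) + 1) + (t + 4*exp(t))*(t*exp(t) + 1)*(2*exp(t) + 1)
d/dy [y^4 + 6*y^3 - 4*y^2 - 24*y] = 4*y^3 + 18*y^2 - 8*y - 24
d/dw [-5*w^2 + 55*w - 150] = 55 - 10*w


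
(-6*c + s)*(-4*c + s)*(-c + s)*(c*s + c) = -24*c^4*s - 24*c^4 + 34*c^3*s^2 + 34*c^3*s - 11*c^2*s^3 - 11*c^2*s^2 + c*s^4 + c*s^3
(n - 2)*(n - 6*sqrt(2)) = n^2 - 6*sqrt(2)*n - 2*n + 12*sqrt(2)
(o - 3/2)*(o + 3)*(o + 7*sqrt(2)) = o^3 + 3*o^2/2 + 7*sqrt(2)*o^2 - 9*o/2 + 21*sqrt(2)*o/2 - 63*sqrt(2)/2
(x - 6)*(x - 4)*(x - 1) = x^3 - 11*x^2 + 34*x - 24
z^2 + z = z*(z + 1)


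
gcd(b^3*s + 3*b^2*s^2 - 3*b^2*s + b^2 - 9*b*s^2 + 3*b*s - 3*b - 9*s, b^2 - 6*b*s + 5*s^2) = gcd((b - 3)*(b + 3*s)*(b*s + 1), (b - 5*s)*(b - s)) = 1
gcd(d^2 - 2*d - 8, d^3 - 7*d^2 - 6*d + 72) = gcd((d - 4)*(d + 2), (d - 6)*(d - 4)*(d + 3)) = d - 4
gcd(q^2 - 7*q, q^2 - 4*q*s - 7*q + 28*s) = q - 7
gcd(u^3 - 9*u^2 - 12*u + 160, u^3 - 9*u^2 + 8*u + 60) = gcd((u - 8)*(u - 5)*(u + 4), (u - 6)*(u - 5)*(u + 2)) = u - 5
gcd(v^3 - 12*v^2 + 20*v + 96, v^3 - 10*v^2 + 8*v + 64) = v^2 - 6*v - 16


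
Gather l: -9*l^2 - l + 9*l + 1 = -9*l^2 + 8*l + 1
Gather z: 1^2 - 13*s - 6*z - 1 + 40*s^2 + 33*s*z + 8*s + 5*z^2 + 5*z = 40*s^2 - 5*s + 5*z^2 + z*(33*s - 1)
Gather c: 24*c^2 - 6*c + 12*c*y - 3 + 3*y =24*c^2 + c*(12*y - 6) + 3*y - 3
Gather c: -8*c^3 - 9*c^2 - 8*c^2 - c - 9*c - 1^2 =-8*c^3 - 17*c^2 - 10*c - 1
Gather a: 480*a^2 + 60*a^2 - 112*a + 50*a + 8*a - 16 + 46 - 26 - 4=540*a^2 - 54*a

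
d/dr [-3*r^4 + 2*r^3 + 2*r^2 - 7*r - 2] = -12*r^3 + 6*r^2 + 4*r - 7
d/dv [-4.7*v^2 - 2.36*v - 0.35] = -9.4*v - 2.36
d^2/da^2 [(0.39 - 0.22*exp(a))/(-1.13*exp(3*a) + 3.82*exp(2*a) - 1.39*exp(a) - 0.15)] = (1.123672*exp(6*a) - 7.330875*exp(5*a) + 20.346326*exp(4*a) - 23.305904*exp(3*a) + 7.563771*exp(2*a) - 1.693269*exp(a) + 0.086265)*exp(a)/(1.442897*exp(9*a) - 14.633274*exp(8*a) + 54.792909*exp(7*a) - 91.168807*exp(6*a) + 63.515187*exp(5*a) - 14.161656*exp(4*a) - 2.016926*exp(3*a) + 0.611595*exp(2*a) + 0.093825*exp(a) + 0.003375)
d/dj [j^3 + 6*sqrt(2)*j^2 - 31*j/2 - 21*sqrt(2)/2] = 3*j^2 + 12*sqrt(2)*j - 31/2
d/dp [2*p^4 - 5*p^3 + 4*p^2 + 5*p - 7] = 8*p^3 - 15*p^2 + 8*p + 5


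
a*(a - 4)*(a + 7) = a^3 + 3*a^2 - 28*a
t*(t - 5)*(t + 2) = t^3 - 3*t^2 - 10*t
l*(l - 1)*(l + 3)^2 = l^4 + 5*l^3 + 3*l^2 - 9*l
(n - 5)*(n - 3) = n^2 - 8*n + 15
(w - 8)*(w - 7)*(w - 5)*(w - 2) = w^4 - 22*w^3 + 171*w^2 - 542*w + 560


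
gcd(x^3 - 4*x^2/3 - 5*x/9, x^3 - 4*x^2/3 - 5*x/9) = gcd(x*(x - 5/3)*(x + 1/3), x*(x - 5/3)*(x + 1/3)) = x^3 - 4*x^2/3 - 5*x/9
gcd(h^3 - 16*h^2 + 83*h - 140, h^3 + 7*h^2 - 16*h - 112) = h - 4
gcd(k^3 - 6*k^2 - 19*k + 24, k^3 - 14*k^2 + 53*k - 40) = k^2 - 9*k + 8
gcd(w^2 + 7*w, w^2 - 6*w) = w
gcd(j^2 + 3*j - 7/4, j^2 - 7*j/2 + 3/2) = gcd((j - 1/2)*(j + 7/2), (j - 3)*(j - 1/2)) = j - 1/2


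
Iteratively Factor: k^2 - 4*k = (k)*(k - 4)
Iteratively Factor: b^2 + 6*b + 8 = (b + 2)*(b + 4)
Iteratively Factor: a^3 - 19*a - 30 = (a + 3)*(a^2 - 3*a - 10) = (a + 2)*(a + 3)*(a - 5)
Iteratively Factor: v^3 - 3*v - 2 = (v + 1)*(v^2 - v - 2) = (v + 1)^2*(v - 2)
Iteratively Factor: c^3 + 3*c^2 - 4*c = (c + 4)*(c^2 - c) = c*(c + 4)*(c - 1)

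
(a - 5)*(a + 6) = a^2 + a - 30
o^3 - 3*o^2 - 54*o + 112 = (o - 8)*(o - 2)*(o + 7)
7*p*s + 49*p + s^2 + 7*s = (7*p + s)*(s + 7)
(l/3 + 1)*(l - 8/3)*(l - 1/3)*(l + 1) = l^4/3 + l^3/3 - 73*l^2/27 - 49*l/27 + 8/9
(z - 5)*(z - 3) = z^2 - 8*z + 15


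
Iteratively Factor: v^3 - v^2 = (v)*(v^2 - v) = v^2*(v - 1)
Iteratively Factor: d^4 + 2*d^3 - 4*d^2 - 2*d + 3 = (d + 3)*(d^3 - d^2 - d + 1) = (d + 1)*(d + 3)*(d^2 - 2*d + 1) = (d - 1)*(d + 1)*(d + 3)*(d - 1)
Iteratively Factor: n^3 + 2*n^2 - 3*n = (n - 1)*(n^2 + 3*n) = n*(n - 1)*(n + 3)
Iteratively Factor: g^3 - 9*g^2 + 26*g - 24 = (g - 2)*(g^2 - 7*g + 12) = (g - 4)*(g - 2)*(g - 3)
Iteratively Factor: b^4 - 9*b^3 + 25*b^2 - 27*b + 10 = (b - 5)*(b^3 - 4*b^2 + 5*b - 2) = (b - 5)*(b - 2)*(b^2 - 2*b + 1) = (b - 5)*(b - 2)*(b - 1)*(b - 1)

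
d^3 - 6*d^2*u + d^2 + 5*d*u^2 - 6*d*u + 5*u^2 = (d + 1)*(d - 5*u)*(d - u)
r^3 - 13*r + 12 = (r - 3)*(r - 1)*(r + 4)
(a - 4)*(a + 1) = a^2 - 3*a - 4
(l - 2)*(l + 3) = l^2 + l - 6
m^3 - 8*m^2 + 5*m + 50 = (m - 5)^2*(m + 2)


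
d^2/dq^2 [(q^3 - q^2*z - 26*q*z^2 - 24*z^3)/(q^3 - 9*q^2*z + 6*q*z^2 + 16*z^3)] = 16*z*(q^3 - 15*q^2*z + 102*q*z^2 - 260*z^3)/(q^6 - 30*q^5*z + 348*q^4*z^2 - 1960*q^3*z^3 + 5568*q^2*z^4 - 7680*q*z^5 + 4096*z^6)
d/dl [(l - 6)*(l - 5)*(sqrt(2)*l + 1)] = 3*sqrt(2)*l^2 - 22*sqrt(2)*l + 2*l - 11 + 30*sqrt(2)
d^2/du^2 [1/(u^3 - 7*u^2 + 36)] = 2*(u^2*(3*u - 14)^2 + (7 - 3*u)*(u^3 - 7*u^2 + 36))/(u^3 - 7*u^2 + 36)^3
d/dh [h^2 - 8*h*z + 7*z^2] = 2*h - 8*z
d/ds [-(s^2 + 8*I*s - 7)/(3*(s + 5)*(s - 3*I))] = (s^2*(-5 + 11*I) + s*(-14 + 30*I) - 155 + 21*I)/(3*s^4 + s^3*(30 - 18*I) + s^2*(48 - 180*I) + s*(-270 - 450*I) - 675)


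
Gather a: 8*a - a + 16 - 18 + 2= 7*a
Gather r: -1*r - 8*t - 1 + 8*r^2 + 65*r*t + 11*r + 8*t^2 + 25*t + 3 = 8*r^2 + r*(65*t + 10) + 8*t^2 + 17*t + 2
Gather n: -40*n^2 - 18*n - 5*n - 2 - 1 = -40*n^2 - 23*n - 3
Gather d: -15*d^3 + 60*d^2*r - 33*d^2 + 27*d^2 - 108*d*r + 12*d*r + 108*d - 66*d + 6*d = -15*d^3 + d^2*(60*r - 6) + d*(48 - 96*r)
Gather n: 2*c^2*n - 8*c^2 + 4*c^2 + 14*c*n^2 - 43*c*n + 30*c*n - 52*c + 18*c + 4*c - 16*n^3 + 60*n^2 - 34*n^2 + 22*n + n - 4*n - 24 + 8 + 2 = -4*c^2 - 30*c - 16*n^3 + n^2*(14*c + 26) + n*(2*c^2 - 13*c + 19) - 14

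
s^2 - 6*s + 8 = (s - 4)*(s - 2)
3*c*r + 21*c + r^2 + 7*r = (3*c + r)*(r + 7)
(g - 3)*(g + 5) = g^2 + 2*g - 15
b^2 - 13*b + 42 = (b - 7)*(b - 6)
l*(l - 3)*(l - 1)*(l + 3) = l^4 - l^3 - 9*l^2 + 9*l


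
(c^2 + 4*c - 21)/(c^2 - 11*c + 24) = (c + 7)/(c - 8)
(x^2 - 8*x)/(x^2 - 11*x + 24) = x/(x - 3)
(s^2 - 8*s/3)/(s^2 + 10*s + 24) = s*(3*s - 8)/(3*(s^2 + 10*s + 24))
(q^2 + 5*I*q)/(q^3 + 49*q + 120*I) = q/(q^2 - 5*I*q + 24)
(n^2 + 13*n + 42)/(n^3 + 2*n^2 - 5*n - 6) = (n^2 + 13*n + 42)/(n^3 + 2*n^2 - 5*n - 6)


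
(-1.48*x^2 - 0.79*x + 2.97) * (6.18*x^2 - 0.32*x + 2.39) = -9.1464*x^4 - 4.4086*x^3 + 15.0702*x^2 - 2.8385*x + 7.0983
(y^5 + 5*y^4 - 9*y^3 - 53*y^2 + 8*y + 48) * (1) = y^5 + 5*y^4 - 9*y^3 - 53*y^2 + 8*y + 48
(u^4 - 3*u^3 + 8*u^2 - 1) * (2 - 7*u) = -7*u^5 + 23*u^4 - 62*u^3 + 16*u^2 + 7*u - 2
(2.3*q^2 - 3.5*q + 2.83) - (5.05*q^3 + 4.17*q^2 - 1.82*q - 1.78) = -5.05*q^3 - 1.87*q^2 - 1.68*q + 4.61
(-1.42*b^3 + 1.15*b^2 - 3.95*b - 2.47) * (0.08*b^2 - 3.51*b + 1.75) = -0.1136*b^5 + 5.0762*b^4 - 6.8375*b^3 + 15.6794*b^2 + 1.7572*b - 4.3225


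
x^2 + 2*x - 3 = (x - 1)*(x + 3)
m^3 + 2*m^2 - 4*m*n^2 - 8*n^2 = (m + 2)*(m - 2*n)*(m + 2*n)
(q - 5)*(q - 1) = q^2 - 6*q + 5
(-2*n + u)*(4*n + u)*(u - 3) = -8*n^2*u + 24*n^2 + 2*n*u^2 - 6*n*u + u^3 - 3*u^2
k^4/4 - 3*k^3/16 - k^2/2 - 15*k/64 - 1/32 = (k/2 + 1/4)^2*(k - 2)*(k + 1/4)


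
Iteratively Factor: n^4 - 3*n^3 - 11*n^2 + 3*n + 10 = (n - 1)*(n^3 - 2*n^2 - 13*n - 10) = (n - 1)*(n + 2)*(n^2 - 4*n - 5) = (n - 5)*(n - 1)*(n + 2)*(n + 1)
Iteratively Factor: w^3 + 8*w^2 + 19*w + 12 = (w + 4)*(w^2 + 4*w + 3) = (w + 1)*(w + 4)*(w + 3)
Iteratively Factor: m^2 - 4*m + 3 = (m - 1)*(m - 3)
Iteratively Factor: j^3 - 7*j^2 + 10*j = (j - 2)*(j^2 - 5*j) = j*(j - 2)*(j - 5)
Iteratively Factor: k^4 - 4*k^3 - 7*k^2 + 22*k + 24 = (k - 3)*(k^3 - k^2 - 10*k - 8) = (k - 3)*(k + 2)*(k^2 - 3*k - 4) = (k - 4)*(k - 3)*(k + 2)*(k + 1)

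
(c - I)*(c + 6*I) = c^2 + 5*I*c + 6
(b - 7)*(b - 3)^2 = b^3 - 13*b^2 + 51*b - 63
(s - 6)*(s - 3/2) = s^2 - 15*s/2 + 9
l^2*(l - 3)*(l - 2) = l^4 - 5*l^3 + 6*l^2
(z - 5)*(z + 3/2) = z^2 - 7*z/2 - 15/2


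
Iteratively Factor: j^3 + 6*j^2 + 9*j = (j + 3)*(j^2 + 3*j) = j*(j + 3)*(j + 3)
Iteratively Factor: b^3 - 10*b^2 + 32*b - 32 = (b - 4)*(b^2 - 6*b + 8) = (b - 4)*(b - 2)*(b - 4)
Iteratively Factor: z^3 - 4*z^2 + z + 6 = (z + 1)*(z^2 - 5*z + 6) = (z - 2)*(z + 1)*(z - 3)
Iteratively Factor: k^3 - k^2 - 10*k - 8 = (k + 1)*(k^2 - 2*k - 8) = (k - 4)*(k + 1)*(k + 2)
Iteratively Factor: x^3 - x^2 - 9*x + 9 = (x - 3)*(x^2 + 2*x - 3) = (x - 3)*(x - 1)*(x + 3)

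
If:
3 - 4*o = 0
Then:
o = 3/4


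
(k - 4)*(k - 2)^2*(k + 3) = k^4 - 5*k^3 - 4*k^2 + 44*k - 48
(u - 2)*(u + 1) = u^2 - u - 2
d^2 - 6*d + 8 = (d - 4)*(d - 2)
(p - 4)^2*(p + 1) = p^3 - 7*p^2 + 8*p + 16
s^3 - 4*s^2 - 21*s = s*(s - 7)*(s + 3)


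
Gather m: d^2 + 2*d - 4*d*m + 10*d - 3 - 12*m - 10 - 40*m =d^2 + 12*d + m*(-4*d - 52) - 13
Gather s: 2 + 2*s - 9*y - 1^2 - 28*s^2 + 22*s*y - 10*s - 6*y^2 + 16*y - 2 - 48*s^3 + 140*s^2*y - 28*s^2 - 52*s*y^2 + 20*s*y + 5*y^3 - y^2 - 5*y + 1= -48*s^3 + s^2*(140*y - 56) + s*(-52*y^2 + 42*y - 8) + 5*y^3 - 7*y^2 + 2*y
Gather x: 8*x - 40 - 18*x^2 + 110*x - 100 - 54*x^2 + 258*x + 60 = -72*x^2 + 376*x - 80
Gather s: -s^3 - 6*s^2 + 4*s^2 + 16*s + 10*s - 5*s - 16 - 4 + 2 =-s^3 - 2*s^2 + 21*s - 18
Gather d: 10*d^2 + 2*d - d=10*d^2 + d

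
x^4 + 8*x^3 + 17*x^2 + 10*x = x*(x + 1)*(x + 2)*(x + 5)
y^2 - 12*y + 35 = (y - 7)*(y - 5)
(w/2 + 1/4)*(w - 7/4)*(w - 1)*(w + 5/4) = w^4/2 - w^3/2 - 39*w^2/32 + 43*w/64 + 35/64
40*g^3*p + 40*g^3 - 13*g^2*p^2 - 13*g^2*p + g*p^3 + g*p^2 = (-8*g + p)*(-5*g + p)*(g*p + g)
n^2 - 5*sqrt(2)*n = n*(n - 5*sqrt(2))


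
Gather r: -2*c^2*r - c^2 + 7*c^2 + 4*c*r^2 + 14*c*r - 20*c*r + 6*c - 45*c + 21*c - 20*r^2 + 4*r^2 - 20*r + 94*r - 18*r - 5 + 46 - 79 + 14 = 6*c^2 - 18*c + r^2*(4*c - 16) + r*(-2*c^2 - 6*c + 56) - 24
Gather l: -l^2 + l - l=-l^2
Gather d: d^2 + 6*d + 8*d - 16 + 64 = d^2 + 14*d + 48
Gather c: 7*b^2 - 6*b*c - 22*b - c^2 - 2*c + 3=7*b^2 - 22*b - c^2 + c*(-6*b - 2) + 3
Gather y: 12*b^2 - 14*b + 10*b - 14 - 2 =12*b^2 - 4*b - 16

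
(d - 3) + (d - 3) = 2*d - 6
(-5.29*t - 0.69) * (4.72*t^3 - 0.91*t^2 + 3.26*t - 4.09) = -24.9688*t^4 + 1.5571*t^3 - 16.6175*t^2 + 19.3867*t + 2.8221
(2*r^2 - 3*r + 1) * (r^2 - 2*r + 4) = 2*r^4 - 7*r^3 + 15*r^2 - 14*r + 4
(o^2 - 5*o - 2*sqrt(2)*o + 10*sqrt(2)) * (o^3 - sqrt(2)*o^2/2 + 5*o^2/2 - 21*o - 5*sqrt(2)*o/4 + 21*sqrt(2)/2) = o^5 - 5*sqrt(2)*o^4/2 - 5*o^4/2 - 63*o^3/2 + 25*sqrt(2)*o^3/4 + 100*o^2 + 335*sqrt(2)*o^2/4 - 525*sqrt(2)*o/2 - 67*o + 210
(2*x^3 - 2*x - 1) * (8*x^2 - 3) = 16*x^5 - 22*x^3 - 8*x^2 + 6*x + 3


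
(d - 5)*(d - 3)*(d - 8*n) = d^3 - 8*d^2*n - 8*d^2 + 64*d*n + 15*d - 120*n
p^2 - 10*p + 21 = (p - 7)*(p - 3)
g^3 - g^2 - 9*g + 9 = (g - 3)*(g - 1)*(g + 3)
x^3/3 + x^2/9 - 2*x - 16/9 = (x/3 + 1/3)*(x - 8/3)*(x + 2)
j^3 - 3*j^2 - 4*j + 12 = (j - 3)*(j - 2)*(j + 2)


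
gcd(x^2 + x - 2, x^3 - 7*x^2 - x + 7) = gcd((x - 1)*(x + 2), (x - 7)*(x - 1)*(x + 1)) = x - 1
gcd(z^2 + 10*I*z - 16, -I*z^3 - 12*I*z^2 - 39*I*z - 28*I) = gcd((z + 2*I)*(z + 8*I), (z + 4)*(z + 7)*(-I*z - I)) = 1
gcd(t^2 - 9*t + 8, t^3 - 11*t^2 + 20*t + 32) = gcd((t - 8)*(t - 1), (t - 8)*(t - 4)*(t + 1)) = t - 8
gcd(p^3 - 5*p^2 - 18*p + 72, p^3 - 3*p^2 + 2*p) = 1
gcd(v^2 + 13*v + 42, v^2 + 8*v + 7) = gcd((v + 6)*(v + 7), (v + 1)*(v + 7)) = v + 7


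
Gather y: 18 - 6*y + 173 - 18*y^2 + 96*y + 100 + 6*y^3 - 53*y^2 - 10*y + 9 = 6*y^3 - 71*y^2 + 80*y + 300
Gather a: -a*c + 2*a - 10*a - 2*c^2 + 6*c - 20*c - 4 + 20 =a*(-c - 8) - 2*c^2 - 14*c + 16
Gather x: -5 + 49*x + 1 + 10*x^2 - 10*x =10*x^2 + 39*x - 4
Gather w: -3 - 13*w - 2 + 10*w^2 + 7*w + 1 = 10*w^2 - 6*w - 4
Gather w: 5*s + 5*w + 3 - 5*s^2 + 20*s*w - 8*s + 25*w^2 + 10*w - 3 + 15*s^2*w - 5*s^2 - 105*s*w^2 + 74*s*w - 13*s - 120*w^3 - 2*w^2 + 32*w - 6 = -10*s^2 - 16*s - 120*w^3 + w^2*(23 - 105*s) + w*(15*s^2 + 94*s + 47) - 6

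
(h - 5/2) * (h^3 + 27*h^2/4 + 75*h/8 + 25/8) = h^4 + 17*h^3/4 - 15*h^2/2 - 325*h/16 - 125/16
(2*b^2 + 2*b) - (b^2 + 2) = b^2 + 2*b - 2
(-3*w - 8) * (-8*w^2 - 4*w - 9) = 24*w^3 + 76*w^2 + 59*w + 72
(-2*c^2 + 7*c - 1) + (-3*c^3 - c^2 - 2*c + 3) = -3*c^3 - 3*c^2 + 5*c + 2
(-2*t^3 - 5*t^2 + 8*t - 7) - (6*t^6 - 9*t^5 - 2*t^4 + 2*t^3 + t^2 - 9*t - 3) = -6*t^6 + 9*t^5 + 2*t^4 - 4*t^3 - 6*t^2 + 17*t - 4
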